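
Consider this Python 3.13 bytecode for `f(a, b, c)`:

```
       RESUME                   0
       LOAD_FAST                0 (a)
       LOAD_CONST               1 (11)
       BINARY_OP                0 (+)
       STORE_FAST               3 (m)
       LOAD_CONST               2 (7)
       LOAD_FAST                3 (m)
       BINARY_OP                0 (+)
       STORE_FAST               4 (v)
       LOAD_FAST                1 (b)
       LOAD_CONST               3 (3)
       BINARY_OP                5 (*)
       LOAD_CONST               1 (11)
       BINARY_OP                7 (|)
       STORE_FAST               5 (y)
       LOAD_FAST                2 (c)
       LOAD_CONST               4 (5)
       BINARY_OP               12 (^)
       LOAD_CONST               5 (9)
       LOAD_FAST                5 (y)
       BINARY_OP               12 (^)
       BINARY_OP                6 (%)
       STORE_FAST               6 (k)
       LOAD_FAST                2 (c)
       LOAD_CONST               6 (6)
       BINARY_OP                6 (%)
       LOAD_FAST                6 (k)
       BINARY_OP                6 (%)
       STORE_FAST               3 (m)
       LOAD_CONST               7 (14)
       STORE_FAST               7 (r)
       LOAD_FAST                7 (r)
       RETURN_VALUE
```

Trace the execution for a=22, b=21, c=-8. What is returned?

14

LOAD_FAST a → push 22. Stack: [22]
LOAD_CONST → push 11. Stack: [22, 11]
BINARY_OP + → 22 + 11 = 33. Stack: [33]
STORE_FAST m → m=33. Stack: []
LOAD_CONST → push 7. Stack: [7]
LOAD_FAST m → push 33. Stack: [7, 33]
BINARY_OP + → 7 + 33 = 40. Stack: [40]
STORE_FAST v → v=40. Stack: []
LOAD_FAST b → push 21. Stack: [21]
LOAD_CONST → push 3. Stack: [21, 3]
BINARY_OP * → 21 * 3 = 63. Stack: [63]
LOAD_CONST → push 11. Stack: [63, 11]
BINARY_OP | → 63 | 11 = 63. Stack: [63]
STORE_FAST y → y=63. Stack: []
LOAD_FAST c → push -8. Stack: [-8]
LOAD_CONST → push 5. Stack: [-8, 5]
BINARY_OP ^ → -8 ^ 5 = -3. Stack: [-3]
LOAD_CONST → push 9. Stack: [-3, 9]
LOAD_FAST y → push 63. Stack: [-3, 9, 63]
BINARY_OP ^ → 9 ^ 63 = 54. Stack: [-3, 54]
BINARY_OP % → -3 % 54 = 51. Stack: [51]
STORE_FAST k → k=51. Stack: []
LOAD_FAST c → push -8. Stack: [-8]
LOAD_CONST → push 6. Stack: [-8, 6]
BINARY_OP % → -8 % 6 = 4. Stack: [4]
LOAD_FAST k → push 51. Stack: [4, 51]
BINARY_OP % → 4 % 51 = 4. Stack: [4]
STORE_FAST m → m=4. Stack: []
LOAD_CONST → push 14. Stack: [14]
STORE_FAST r → r=14. Stack: []
LOAD_FAST r → push 14. Stack: [14]
RETURN_VALUE → return 14.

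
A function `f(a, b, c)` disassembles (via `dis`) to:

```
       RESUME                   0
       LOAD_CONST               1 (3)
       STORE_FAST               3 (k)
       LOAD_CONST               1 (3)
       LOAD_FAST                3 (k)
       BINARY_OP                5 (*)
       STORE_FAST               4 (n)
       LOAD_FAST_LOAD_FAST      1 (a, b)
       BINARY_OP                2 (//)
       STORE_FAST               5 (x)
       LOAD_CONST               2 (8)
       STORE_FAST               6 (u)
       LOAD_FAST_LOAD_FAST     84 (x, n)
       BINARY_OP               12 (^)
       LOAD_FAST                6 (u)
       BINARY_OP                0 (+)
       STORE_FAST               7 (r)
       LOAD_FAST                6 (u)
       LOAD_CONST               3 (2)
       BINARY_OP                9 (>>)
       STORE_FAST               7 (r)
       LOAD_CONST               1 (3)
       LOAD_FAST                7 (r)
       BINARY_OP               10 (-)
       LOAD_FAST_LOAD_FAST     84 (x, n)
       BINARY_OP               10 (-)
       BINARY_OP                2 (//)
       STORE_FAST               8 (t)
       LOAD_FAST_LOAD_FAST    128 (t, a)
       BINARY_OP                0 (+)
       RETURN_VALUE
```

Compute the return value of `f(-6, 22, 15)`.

LOAD_CONST → push 3. Stack: [3]
STORE_FAST k → k=3. Stack: []
LOAD_CONST → push 3. Stack: [3]
LOAD_FAST k → push 3. Stack: [3, 3]
BINARY_OP * → 3 * 3 = 9. Stack: [9]
STORE_FAST n → n=9. Stack: []
LOAD_FAST_LOAD_FAST a,b → push -6,22. Stack: [-6, 22]
BINARY_OP // → -6 // 22 = -1. Stack: [-1]
STORE_FAST x → x=-1. Stack: []
LOAD_CONST → push 8. Stack: [8]
STORE_FAST u → u=8. Stack: []
LOAD_FAST_LOAD_FAST x,n → push -1,9. Stack: [-1, 9]
BINARY_OP ^ → -1 ^ 9 = -10. Stack: [-10]
LOAD_FAST u → push 8. Stack: [-10, 8]
BINARY_OP + → -10 + 8 = -2. Stack: [-2]
STORE_FAST r → r=-2. Stack: []
LOAD_FAST u → push 8. Stack: [8]
LOAD_CONST → push 2. Stack: [8, 2]
BINARY_OP >> → 8 >> 2 = 2. Stack: [2]
STORE_FAST r → r=2. Stack: []
LOAD_CONST → push 3. Stack: [3]
LOAD_FAST r → push 2. Stack: [3, 2]
BINARY_OP - → 3 - 2 = 1. Stack: [1]
LOAD_FAST_LOAD_FAST x,n → push -1,9. Stack: [1, -1, 9]
BINARY_OP - → -1 - 9 = -10. Stack: [1, -10]
BINARY_OP // → 1 // -10 = -1. Stack: [-1]
STORE_FAST t → t=-1. Stack: []
LOAD_FAST_LOAD_FAST t,a → push -1,-6. Stack: [-1, -6]
BINARY_OP + → -1 + -6 = -7. Stack: [-7]
RETURN_VALUE → return -7.

-7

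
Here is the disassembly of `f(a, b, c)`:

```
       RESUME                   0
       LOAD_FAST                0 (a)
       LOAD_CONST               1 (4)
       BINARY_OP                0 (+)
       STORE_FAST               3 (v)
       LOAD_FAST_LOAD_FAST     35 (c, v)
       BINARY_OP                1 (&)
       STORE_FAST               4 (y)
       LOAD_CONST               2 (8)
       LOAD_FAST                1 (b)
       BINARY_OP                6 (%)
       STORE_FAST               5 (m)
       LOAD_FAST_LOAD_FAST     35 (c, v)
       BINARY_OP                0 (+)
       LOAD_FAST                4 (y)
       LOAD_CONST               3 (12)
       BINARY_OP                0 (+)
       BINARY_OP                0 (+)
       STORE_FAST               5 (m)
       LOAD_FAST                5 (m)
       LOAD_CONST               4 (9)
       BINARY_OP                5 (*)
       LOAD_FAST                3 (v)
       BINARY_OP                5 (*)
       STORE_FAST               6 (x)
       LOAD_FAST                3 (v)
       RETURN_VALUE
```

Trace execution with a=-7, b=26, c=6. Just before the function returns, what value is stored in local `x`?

-513

LOAD_FAST a → push -7. Stack: [-7]
LOAD_CONST → push 4. Stack: [-7, 4]
BINARY_OP + → -7 + 4 = -3. Stack: [-3]
STORE_FAST v → v=-3. Stack: []
LOAD_FAST_LOAD_FAST c,v → push 6,-3. Stack: [6, -3]
BINARY_OP & → 6 & -3 = 4. Stack: [4]
STORE_FAST y → y=4. Stack: []
LOAD_CONST → push 8. Stack: [8]
LOAD_FAST b → push 26. Stack: [8, 26]
BINARY_OP % → 8 % 26 = 8. Stack: [8]
STORE_FAST m → m=8. Stack: []
LOAD_FAST_LOAD_FAST c,v → push 6,-3. Stack: [6, -3]
BINARY_OP + → 6 + -3 = 3. Stack: [3]
LOAD_FAST y → push 4. Stack: [3, 4]
LOAD_CONST → push 12. Stack: [3, 4, 12]
BINARY_OP + → 4 + 12 = 16. Stack: [3, 16]
BINARY_OP + → 3 + 16 = 19. Stack: [19]
STORE_FAST m → m=19. Stack: []
LOAD_FAST m → push 19. Stack: [19]
LOAD_CONST → push 9. Stack: [19, 9]
BINARY_OP * → 19 * 9 = 171. Stack: [171]
LOAD_FAST v → push -3. Stack: [171, -3]
BINARY_OP * → 171 * -3 = -513. Stack: [-513]
STORE_FAST x → x=-513. Stack: []
LOAD_FAST v → push -3. Stack: [-3]
RETURN_VALUE → return -3.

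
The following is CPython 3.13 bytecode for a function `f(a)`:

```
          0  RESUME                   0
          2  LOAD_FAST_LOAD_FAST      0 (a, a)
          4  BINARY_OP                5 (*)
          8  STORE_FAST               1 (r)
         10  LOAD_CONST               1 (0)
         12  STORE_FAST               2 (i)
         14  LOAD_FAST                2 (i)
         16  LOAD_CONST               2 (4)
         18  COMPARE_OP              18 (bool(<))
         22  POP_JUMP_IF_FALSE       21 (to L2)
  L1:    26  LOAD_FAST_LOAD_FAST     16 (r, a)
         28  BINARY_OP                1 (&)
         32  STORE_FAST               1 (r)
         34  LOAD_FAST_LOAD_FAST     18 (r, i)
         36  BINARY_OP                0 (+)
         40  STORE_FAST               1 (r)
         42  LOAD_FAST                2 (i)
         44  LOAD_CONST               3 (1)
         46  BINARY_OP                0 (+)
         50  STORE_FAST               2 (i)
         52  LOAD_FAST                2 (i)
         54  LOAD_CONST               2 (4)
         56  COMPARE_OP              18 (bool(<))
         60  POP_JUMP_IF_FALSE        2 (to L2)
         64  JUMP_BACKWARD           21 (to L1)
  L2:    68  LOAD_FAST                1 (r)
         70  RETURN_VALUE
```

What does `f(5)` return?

LOAD_FAST_LOAD_FAST a,a → push 5,5
BINARY_OP * → 5 * 5 = 25
STORE_FAST r → r=25
LOAD_CONST → push 0
STORE_FAST i → i=0
LOAD_FAST i → push 0
LOAD_CONST → push 4
COMPARE_OP bool(<) → 0 vs 4 = True
POP_JUMP_IF_FALSE → pop True; no jump
LOAD_FAST_LOAD_FAST r,a → push 25,5
BINARY_OP & → 25 & 5 = 1
STORE_FAST r → r=1
LOAD_FAST_LOAD_FAST r,i → push 1,0
BINARY_OP + → 1 + 0 = 1
STORE_FAST r → r=1
LOAD_FAST i → push 0
LOAD_CONST → push 1
BINARY_OP + → 0 + 1 = 1
STORE_FAST i → i=1
LOAD_FAST i → push 1
LOAD_CONST → push 4
COMPARE_OP bool(<) → 1 vs 4 = True
POP_JUMP_IF_FALSE → pop True; no jump
LOAD_FAST_LOAD_FAST r,a → push 1,5
BINARY_OP & → 1 & 5 = 1
STORE_FAST r → r=1
LOAD_FAST_LOAD_FAST r,i → push 1,1
BINARY_OP + → 1 + 1 = 2
STORE_FAST r → r=2
LOAD_FAST i → push 1
LOAD_CONST → push 1
BINARY_OP + → 1 + 1 = 2
STORE_FAST i → i=2
LOAD_FAST i → push 2
LOAD_CONST → push 4
COMPARE_OP bool(<) → 2 vs 4 = True
POP_JUMP_IF_FALSE → pop True; no jump
LOAD_FAST_LOAD_FAST r,a → push 2,5
BINARY_OP & → 2 & 5 = 0
STORE_FAST r → r=0
LOAD_FAST_LOAD_FAST r,i → push 0,2
BINARY_OP + → 0 + 2 = 2
STORE_FAST r → r=2
LOAD_FAST i → push 2
LOAD_CONST → push 1
BINARY_OP + → 2 + 1 = 3
STORE_FAST i → i=3
LOAD_FAST i → push 3
LOAD_CONST → push 4
COMPARE_OP bool(<) → 3 vs 4 = True
POP_JUMP_IF_FALSE → pop True; no jump
LOAD_FAST_LOAD_FAST r,a → push 2,5
BINARY_OP & → 2 & 5 = 0
STORE_FAST r → r=0
LOAD_FAST_LOAD_FAST r,i → push 0,3
BINARY_OP + → 0 + 3 = 3
STORE_FAST r → r=3
LOAD_FAST i → push 3
LOAD_CONST → push 1
BINARY_OP + → 3 + 1 = 4
STORE_FAST i → i=4
LOAD_FAST i → push 4
LOAD_CONST → push 4
COMPARE_OP bool(<) → 4 vs 4 = False
POP_JUMP_IF_FALSE → pop False; jump
LOAD_FAST r → push 3
RETURN_VALUE → return 3.

3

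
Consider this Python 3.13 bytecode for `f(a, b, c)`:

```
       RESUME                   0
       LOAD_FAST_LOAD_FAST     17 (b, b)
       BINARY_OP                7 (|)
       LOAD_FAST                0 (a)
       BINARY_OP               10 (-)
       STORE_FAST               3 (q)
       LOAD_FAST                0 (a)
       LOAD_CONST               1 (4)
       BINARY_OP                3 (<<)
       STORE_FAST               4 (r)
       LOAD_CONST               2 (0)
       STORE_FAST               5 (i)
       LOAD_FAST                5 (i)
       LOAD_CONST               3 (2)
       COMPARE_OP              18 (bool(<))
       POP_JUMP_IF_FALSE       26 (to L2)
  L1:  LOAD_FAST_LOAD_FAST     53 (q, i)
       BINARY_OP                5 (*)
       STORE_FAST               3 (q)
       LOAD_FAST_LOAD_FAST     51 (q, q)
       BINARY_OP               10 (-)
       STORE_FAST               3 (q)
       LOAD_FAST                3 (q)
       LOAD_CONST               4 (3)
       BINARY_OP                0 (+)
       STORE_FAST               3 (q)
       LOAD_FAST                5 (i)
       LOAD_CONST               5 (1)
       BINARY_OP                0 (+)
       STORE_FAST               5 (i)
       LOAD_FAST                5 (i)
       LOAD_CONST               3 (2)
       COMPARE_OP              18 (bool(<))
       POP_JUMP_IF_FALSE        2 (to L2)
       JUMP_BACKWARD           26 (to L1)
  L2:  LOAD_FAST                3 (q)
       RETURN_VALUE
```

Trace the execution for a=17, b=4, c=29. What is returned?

LOAD_FAST_LOAD_FAST b,b → push 4,4. Stack: [4, 4]
BINARY_OP | → 4 | 4 = 4. Stack: [4]
LOAD_FAST a → push 17. Stack: [4, 17]
BINARY_OP - → 4 - 17 = -13. Stack: [-13]
STORE_FAST q → q=-13. Stack: []
LOAD_FAST a → push 17. Stack: [17]
LOAD_CONST → push 4. Stack: [17, 4]
BINARY_OP << → 17 << 4 = 272. Stack: [272]
STORE_FAST r → r=272. Stack: []
LOAD_CONST → push 0. Stack: [0]
STORE_FAST i → i=0. Stack: []
LOAD_FAST i → push 0. Stack: [0]
LOAD_CONST → push 2. Stack: [0, 2]
COMPARE_OP bool(<) → 0 vs 2 = True. Stack: [True]
POP_JUMP_IF_FALSE → pop True; no jump. Stack: []
LOAD_FAST_LOAD_FAST q,i → push -13,0. Stack: [-13, 0]
BINARY_OP * → -13 * 0 = 0. Stack: [0]
STORE_FAST q → q=0. Stack: []
LOAD_FAST_LOAD_FAST q,q → push 0,0. Stack: [0, 0]
BINARY_OP - → 0 - 0 = 0. Stack: [0]
STORE_FAST q → q=0. Stack: []
LOAD_FAST q → push 0. Stack: [0]
LOAD_CONST → push 3. Stack: [0, 3]
BINARY_OP + → 0 + 3 = 3. Stack: [3]
STORE_FAST q → q=3. Stack: []
LOAD_FAST i → push 0. Stack: [0]
LOAD_CONST → push 1. Stack: [0, 1]
BINARY_OP + → 0 + 1 = 1. Stack: [1]
STORE_FAST i → i=1. Stack: []
LOAD_FAST i → push 1. Stack: [1]
LOAD_CONST → push 2. Stack: [1, 2]
COMPARE_OP bool(<) → 1 vs 2 = True. Stack: [True]
POP_JUMP_IF_FALSE → pop True; no jump. Stack: []
LOAD_FAST_LOAD_FAST q,i → push 3,1. Stack: [3, 1]
BINARY_OP * → 3 * 1 = 3. Stack: [3]
STORE_FAST q → q=3. Stack: []
LOAD_FAST_LOAD_FAST q,q → push 3,3. Stack: [3, 3]
BINARY_OP - → 3 - 3 = 0. Stack: [0]
STORE_FAST q → q=0. Stack: []
LOAD_FAST q → push 0. Stack: [0]
LOAD_CONST → push 3. Stack: [0, 3]
BINARY_OP + → 0 + 3 = 3. Stack: [3]
STORE_FAST q → q=3. Stack: []
LOAD_FAST i → push 1. Stack: [1]
LOAD_CONST → push 1. Stack: [1, 1]
BINARY_OP + → 1 + 1 = 2. Stack: [2]
STORE_FAST i → i=2. Stack: []
LOAD_FAST i → push 2. Stack: [2]
LOAD_CONST → push 2. Stack: [2, 2]
COMPARE_OP bool(<) → 2 vs 2 = False. Stack: [False]
POP_JUMP_IF_FALSE → pop False; jump. Stack: []
LOAD_FAST q → push 3. Stack: [3]
RETURN_VALUE → return 3.

3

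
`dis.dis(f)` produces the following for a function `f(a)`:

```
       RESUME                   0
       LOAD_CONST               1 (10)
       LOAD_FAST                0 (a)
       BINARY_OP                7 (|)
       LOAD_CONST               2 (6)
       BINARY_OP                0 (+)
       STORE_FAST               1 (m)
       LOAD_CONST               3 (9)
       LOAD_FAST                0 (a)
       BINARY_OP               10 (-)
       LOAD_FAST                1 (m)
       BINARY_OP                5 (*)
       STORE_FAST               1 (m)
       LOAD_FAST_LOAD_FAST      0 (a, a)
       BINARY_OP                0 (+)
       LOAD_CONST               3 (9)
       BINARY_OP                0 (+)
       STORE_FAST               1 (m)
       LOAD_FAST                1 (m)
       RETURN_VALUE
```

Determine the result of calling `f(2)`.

LOAD_CONST → push 10. Stack: [10]
LOAD_FAST a → push 2. Stack: [10, 2]
BINARY_OP | → 10 | 2 = 10. Stack: [10]
LOAD_CONST → push 6. Stack: [10, 6]
BINARY_OP + → 10 + 6 = 16. Stack: [16]
STORE_FAST m → m=16. Stack: []
LOAD_CONST → push 9. Stack: [9]
LOAD_FAST a → push 2. Stack: [9, 2]
BINARY_OP - → 9 - 2 = 7. Stack: [7]
LOAD_FAST m → push 16. Stack: [7, 16]
BINARY_OP * → 7 * 16 = 112. Stack: [112]
STORE_FAST m → m=112. Stack: []
LOAD_FAST_LOAD_FAST a,a → push 2,2. Stack: [2, 2]
BINARY_OP + → 2 + 2 = 4. Stack: [4]
LOAD_CONST → push 9. Stack: [4, 9]
BINARY_OP + → 4 + 9 = 13. Stack: [13]
STORE_FAST m → m=13. Stack: []
LOAD_FAST m → push 13. Stack: [13]
RETURN_VALUE → return 13.

13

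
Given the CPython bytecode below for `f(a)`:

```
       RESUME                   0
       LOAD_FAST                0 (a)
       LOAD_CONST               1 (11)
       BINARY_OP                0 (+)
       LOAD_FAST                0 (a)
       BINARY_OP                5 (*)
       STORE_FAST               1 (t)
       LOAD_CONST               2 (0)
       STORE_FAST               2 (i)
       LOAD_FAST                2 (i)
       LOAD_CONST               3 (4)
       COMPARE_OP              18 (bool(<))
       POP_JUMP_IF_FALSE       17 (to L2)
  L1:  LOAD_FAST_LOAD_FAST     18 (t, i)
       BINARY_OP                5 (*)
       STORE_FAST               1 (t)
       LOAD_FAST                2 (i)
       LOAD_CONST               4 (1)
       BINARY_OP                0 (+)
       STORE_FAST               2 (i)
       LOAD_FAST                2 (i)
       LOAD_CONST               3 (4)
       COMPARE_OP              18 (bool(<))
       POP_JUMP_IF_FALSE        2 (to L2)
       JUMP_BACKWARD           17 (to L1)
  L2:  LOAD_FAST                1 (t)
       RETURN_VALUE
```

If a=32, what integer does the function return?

LOAD_FAST a → push 32. Stack: [32]
LOAD_CONST → push 11. Stack: [32, 11]
BINARY_OP + → 32 + 11 = 43. Stack: [43]
LOAD_FAST a → push 32. Stack: [43, 32]
BINARY_OP * → 43 * 32 = 1376. Stack: [1376]
STORE_FAST t → t=1376. Stack: []
LOAD_CONST → push 0. Stack: [0]
STORE_FAST i → i=0. Stack: []
LOAD_FAST i → push 0. Stack: [0]
LOAD_CONST → push 4. Stack: [0, 4]
COMPARE_OP bool(<) → 0 vs 4 = True. Stack: [True]
POP_JUMP_IF_FALSE → pop True; no jump. Stack: []
LOAD_FAST_LOAD_FAST t,i → push 1376,0. Stack: [1376, 0]
BINARY_OP * → 1376 * 0 = 0. Stack: [0]
STORE_FAST t → t=0. Stack: []
LOAD_FAST i → push 0. Stack: [0]
LOAD_CONST → push 1. Stack: [0, 1]
BINARY_OP + → 0 + 1 = 1. Stack: [1]
STORE_FAST i → i=1. Stack: []
LOAD_FAST i → push 1. Stack: [1]
LOAD_CONST → push 4. Stack: [1, 4]
COMPARE_OP bool(<) → 1 vs 4 = True. Stack: [True]
POP_JUMP_IF_FALSE → pop True; no jump. Stack: []
LOAD_FAST_LOAD_FAST t,i → push 0,1. Stack: [0, 1]
BINARY_OP * → 0 * 1 = 0. Stack: [0]
STORE_FAST t → t=0. Stack: []
LOAD_FAST i → push 1. Stack: [1]
LOAD_CONST → push 1. Stack: [1, 1]
BINARY_OP + → 1 + 1 = 2. Stack: [2]
STORE_FAST i → i=2. Stack: []
LOAD_FAST i → push 2. Stack: [2]
LOAD_CONST → push 4. Stack: [2, 4]
COMPARE_OP bool(<) → 2 vs 4 = True. Stack: [True]
POP_JUMP_IF_FALSE → pop True; no jump. Stack: []
LOAD_FAST_LOAD_FAST t,i → push 0,2. Stack: [0, 2]
BINARY_OP * → 0 * 2 = 0. Stack: [0]
STORE_FAST t → t=0. Stack: []
LOAD_FAST i → push 2. Stack: [2]
LOAD_CONST → push 1. Stack: [2, 1]
BINARY_OP + → 2 + 1 = 3. Stack: [3]
STORE_FAST i → i=3. Stack: []
LOAD_FAST i → push 3. Stack: [3]
LOAD_CONST → push 4. Stack: [3, 4]
COMPARE_OP bool(<) → 3 vs 4 = True. Stack: [True]
POP_JUMP_IF_FALSE → pop True; no jump. Stack: []
LOAD_FAST_LOAD_FAST t,i → push 0,3. Stack: [0, 3]
BINARY_OP * → 0 * 3 = 0. Stack: [0]
STORE_FAST t → t=0. Stack: []
LOAD_FAST i → push 3. Stack: [3]
LOAD_CONST → push 1. Stack: [3, 1]
BINARY_OP + → 3 + 1 = 4. Stack: [4]
STORE_FAST i → i=4. Stack: []
LOAD_FAST i → push 4. Stack: [4]
LOAD_CONST → push 4. Stack: [4, 4]
COMPARE_OP bool(<) → 4 vs 4 = False. Stack: [False]
POP_JUMP_IF_FALSE → pop False; jump. Stack: []
LOAD_FAST t → push 0. Stack: [0]
RETURN_VALUE → return 0.

0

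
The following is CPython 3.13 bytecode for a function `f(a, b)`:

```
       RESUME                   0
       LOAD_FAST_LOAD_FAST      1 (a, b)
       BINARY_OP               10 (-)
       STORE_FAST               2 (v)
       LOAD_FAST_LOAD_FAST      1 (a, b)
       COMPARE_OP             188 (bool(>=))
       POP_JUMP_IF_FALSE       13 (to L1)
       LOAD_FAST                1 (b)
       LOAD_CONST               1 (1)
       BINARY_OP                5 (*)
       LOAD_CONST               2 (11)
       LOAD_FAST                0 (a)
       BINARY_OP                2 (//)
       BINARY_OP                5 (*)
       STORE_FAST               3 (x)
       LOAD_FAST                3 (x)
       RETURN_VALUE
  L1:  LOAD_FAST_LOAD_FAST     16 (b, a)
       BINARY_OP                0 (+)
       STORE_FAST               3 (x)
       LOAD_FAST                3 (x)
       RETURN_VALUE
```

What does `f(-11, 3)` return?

-8

LOAD_FAST_LOAD_FAST a,b → push -11,3. Stack: [-11, 3]
BINARY_OP - → -11 - 3 = -14. Stack: [-14]
STORE_FAST v → v=-14. Stack: []
LOAD_FAST_LOAD_FAST a,b → push -11,3. Stack: [-11, 3]
COMPARE_OP bool(>=) → -11 vs 3 = False. Stack: [False]
POP_JUMP_IF_FALSE → pop False; jump. Stack: []
LOAD_FAST_LOAD_FAST b,a → push 3,-11. Stack: [3, -11]
BINARY_OP + → 3 + -11 = -8. Stack: [-8]
STORE_FAST x → x=-8. Stack: []
LOAD_FAST x → push -8. Stack: [-8]
RETURN_VALUE → return -8.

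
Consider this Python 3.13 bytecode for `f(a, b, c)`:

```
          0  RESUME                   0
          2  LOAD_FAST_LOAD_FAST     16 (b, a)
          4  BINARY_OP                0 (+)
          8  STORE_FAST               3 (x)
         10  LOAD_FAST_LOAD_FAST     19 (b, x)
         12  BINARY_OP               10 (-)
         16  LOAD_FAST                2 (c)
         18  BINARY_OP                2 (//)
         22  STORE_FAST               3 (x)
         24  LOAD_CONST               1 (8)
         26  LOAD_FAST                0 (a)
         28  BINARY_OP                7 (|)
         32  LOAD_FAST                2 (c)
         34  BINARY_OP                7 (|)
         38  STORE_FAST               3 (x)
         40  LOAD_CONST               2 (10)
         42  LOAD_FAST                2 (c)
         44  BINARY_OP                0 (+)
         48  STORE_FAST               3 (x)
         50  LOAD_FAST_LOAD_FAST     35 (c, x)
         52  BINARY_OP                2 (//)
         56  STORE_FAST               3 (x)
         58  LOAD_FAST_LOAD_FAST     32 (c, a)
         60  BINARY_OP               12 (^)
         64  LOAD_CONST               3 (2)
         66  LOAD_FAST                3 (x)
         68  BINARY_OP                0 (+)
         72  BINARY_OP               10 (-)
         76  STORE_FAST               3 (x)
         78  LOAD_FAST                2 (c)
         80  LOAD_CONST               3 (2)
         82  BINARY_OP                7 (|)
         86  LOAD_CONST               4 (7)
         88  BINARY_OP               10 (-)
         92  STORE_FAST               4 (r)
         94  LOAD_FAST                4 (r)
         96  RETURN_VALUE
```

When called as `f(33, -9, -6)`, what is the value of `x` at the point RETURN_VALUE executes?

LOAD_FAST_LOAD_FAST b,a → push -9,33. Stack: [-9, 33]
BINARY_OP + → -9 + 33 = 24. Stack: [24]
STORE_FAST x → x=24. Stack: []
LOAD_FAST_LOAD_FAST b,x → push -9,24. Stack: [-9, 24]
BINARY_OP - → -9 - 24 = -33. Stack: [-33]
LOAD_FAST c → push -6. Stack: [-33, -6]
BINARY_OP // → -33 // -6 = 5. Stack: [5]
STORE_FAST x → x=5. Stack: []
LOAD_CONST → push 8. Stack: [8]
LOAD_FAST a → push 33. Stack: [8, 33]
BINARY_OP | → 8 | 33 = 41. Stack: [41]
LOAD_FAST c → push -6. Stack: [41, -6]
BINARY_OP | → 41 | -6 = -5. Stack: [-5]
STORE_FAST x → x=-5. Stack: []
LOAD_CONST → push 10. Stack: [10]
LOAD_FAST c → push -6. Stack: [10, -6]
BINARY_OP + → 10 + -6 = 4. Stack: [4]
STORE_FAST x → x=4. Stack: []
LOAD_FAST_LOAD_FAST c,x → push -6,4. Stack: [-6, 4]
BINARY_OP // → -6 // 4 = -2. Stack: [-2]
STORE_FAST x → x=-2. Stack: []
LOAD_FAST_LOAD_FAST c,a → push -6,33. Stack: [-6, 33]
BINARY_OP ^ → -6 ^ 33 = -37. Stack: [-37]
LOAD_CONST → push 2. Stack: [-37, 2]
LOAD_FAST x → push -2. Stack: [-37, 2, -2]
BINARY_OP + → 2 + -2 = 0. Stack: [-37, 0]
BINARY_OP - → -37 - 0 = -37. Stack: [-37]
STORE_FAST x → x=-37. Stack: []
LOAD_FAST c → push -6. Stack: [-6]
LOAD_CONST → push 2. Stack: [-6, 2]
BINARY_OP | → -6 | 2 = -6. Stack: [-6]
LOAD_CONST → push 7. Stack: [-6, 7]
BINARY_OP - → -6 - 7 = -13. Stack: [-13]
STORE_FAST r → r=-13. Stack: []
LOAD_FAST r → push -13. Stack: [-13]
RETURN_VALUE → return -13.

-37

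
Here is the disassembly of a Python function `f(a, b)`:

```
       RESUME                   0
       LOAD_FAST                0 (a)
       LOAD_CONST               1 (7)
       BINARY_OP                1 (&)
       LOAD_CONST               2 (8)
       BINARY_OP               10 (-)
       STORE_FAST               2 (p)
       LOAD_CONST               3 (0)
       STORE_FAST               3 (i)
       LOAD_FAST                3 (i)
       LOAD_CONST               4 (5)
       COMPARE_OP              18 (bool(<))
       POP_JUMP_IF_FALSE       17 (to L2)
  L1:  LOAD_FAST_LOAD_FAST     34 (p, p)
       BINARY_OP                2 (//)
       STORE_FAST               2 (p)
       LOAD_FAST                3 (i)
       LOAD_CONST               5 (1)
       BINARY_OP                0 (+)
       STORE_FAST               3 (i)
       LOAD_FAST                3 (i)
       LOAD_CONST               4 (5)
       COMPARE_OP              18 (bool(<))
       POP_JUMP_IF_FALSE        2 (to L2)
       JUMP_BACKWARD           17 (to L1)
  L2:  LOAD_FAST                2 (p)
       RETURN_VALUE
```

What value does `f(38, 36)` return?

LOAD_FAST a → push 38
LOAD_CONST → push 7
BINARY_OP & → 38 & 7 = 6
LOAD_CONST → push 8
BINARY_OP - → 6 - 8 = -2
STORE_FAST p → p=-2
LOAD_CONST → push 0
STORE_FAST i → i=0
LOAD_FAST i → push 0
LOAD_CONST → push 5
COMPARE_OP bool(<) → 0 vs 5 = True
POP_JUMP_IF_FALSE → pop True; no jump
LOAD_FAST_LOAD_FAST p,p → push -2,-2
BINARY_OP // → -2 // -2 = 1
STORE_FAST p → p=1
LOAD_FAST i → push 0
LOAD_CONST → push 1
BINARY_OP + → 0 + 1 = 1
STORE_FAST i → i=1
LOAD_FAST i → push 1
LOAD_CONST → push 5
COMPARE_OP bool(<) → 1 vs 5 = True
POP_JUMP_IF_FALSE → pop True; no jump
LOAD_FAST_LOAD_FAST p,p → push 1,1
BINARY_OP // → 1 // 1 = 1
STORE_FAST p → p=1
LOAD_FAST i → push 1
LOAD_CONST → push 1
BINARY_OP + → 1 + 1 = 2
STORE_FAST i → i=2
LOAD_FAST i → push 2
LOAD_CONST → push 5
COMPARE_OP bool(<) → 2 vs 5 = True
POP_JUMP_IF_FALSE → pop True; no jump
LOAD_FAST_LOAD_FAST p,p → push 1,1
BINARY_OP // → 1 // 1 = 1
STORE_FAST p → p=1
LOAD_FAST i → push 2
LOAD_CONST → push 1
BINARY_OP + → 2 + 1 = 3
STORE_FAST i → i=3
LOAD_FAST i → push 3
LOAD_CONST → push 5
COMPARE_OP bool(<) → 3 vs 5 = True
POP_JUMP_IF_FALSE → pop True; no jump
LOAD_FAST_LOAD_FAST p,p → push 1,1
BINARY_OP // → 1 // 1 = 1
STORE_FAST p → p=1
LOAD_FAST i → push 3
LOAD_CONST → push 1
BINARY_OP + → 3 + 1 = 4
STORE_FAST i → i=4
LOAD_FAST i → push 4
LOAD_CONST → push 5
COMPARE_OP bool(<) → 4 vs 5 = True
POP_JUMP_IF_FALSE → pop True; no jump
LOAD_FAST_LOAD_FAST p,p → push 1,1
BINARY_OP // → 1 // 1 = 1
STORE_FAST p → p=1
LOAD_FAST i → push 4
LOAD_CONST → push 1
BINARY_OP + → 4 + 1 = 5
STORE_FAST i → i=5
LOAD_FAST i → push 5
LOAD_CONST → push 5
COMPARE_OP bool(<) → 5 vs 5 = False
POP_JUMP_IF_FALSE → pop False; jump
LOAD_FAST p → push 1
RETURN_VALUE → return 1.

1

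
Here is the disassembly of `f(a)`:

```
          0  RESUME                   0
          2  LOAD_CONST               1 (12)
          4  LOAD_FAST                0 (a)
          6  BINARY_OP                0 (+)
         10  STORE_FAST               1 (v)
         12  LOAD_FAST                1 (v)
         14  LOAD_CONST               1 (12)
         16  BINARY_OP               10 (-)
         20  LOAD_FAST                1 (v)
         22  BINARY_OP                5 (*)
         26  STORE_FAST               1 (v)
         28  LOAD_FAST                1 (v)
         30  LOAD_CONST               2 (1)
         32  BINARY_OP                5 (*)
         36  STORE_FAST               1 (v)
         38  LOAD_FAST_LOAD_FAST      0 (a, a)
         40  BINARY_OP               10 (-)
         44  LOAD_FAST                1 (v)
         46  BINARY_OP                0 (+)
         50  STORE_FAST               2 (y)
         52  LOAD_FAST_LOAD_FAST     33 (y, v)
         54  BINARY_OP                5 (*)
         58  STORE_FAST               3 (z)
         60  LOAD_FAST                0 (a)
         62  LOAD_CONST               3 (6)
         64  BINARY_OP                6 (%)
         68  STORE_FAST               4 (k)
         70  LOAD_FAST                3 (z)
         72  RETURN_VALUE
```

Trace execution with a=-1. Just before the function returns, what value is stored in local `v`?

-11

LOAD_CONST → push 12. Stack: [12]
LOAD_FAST a → push -1. Stack: [12, -1]
BINARY_OP + → 12 + -1 = 11. Stack: [11]
STORE_FAST v → v=11. Stack: []
LOAD_FAST v → push 11. Stack: [11]
LOAD_CONST → push 12. Stack: [11, 12]
BINARY_OP - → 11 - 12 = -1. Stack: [-1]
LOAD_FAST v → push 11. Stack: [-1, 11]
BINARY_OP * → -1 * 11 = -11. Stack: [-11]
STORE_FAST v → v=-11. Stack: []
LOAD_FAST v → push -11. Stack: [-11]
LOAD_CONST → push 1. Stack: [-11, 1]
BINARY_OP * → -11 * 1 = -11. Stack: [-11]
STORE_FAST v → v=-11. Stack: []
LOAD_FAST_LOAD_FAST a,a → push -1,-1. Stack: [-1, -1]
BINARY_OP - → -1 - -1 = 0. Stack: [0]
LOAD_FAST v → push -11. Stack: [0, -11]
BINARY_OP + → 0 + -11 = -11. Stack: [-11]
STORE_FAST y → y=-11. Stack: []
LOAD_FAST_LOAD_FAST y,v → push -11,-11. Stack: [-11, -11]
BINARY_OP * → -11 * -11 = 121. Stack: [121]
STORE_FAST z → z=121. Stack: []
LOAD_FAST a → push -1. Stack: [-1]
LOAD_CONST → push 6. Stack: [-1, 6]
BINARY_OP % → -1 % 6 = 5. Stack: [5]
STORE_FAST k → k=5. Stack: []
LOAD_FAST z → push 121. Stack: [121]
RETURN_VALUE → return 121.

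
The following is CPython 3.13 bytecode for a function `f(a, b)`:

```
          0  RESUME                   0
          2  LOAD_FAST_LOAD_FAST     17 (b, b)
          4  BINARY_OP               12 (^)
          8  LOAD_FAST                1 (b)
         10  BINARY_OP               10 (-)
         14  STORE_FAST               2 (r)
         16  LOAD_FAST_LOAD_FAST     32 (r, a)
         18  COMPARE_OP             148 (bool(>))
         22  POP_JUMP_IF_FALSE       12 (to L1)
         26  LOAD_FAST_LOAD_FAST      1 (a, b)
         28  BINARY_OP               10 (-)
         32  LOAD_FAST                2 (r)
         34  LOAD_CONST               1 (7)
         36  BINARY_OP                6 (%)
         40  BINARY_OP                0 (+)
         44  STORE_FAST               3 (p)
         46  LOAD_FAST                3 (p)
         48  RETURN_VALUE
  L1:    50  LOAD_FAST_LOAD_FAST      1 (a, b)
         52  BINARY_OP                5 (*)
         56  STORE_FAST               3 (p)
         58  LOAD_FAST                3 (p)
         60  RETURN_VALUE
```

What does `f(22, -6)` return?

LOAD_FAST_LOAD_FAST b,b → push -6,-6. Stack: [-6, -6]
BINARY_OP ^ → -6 ^ -6 = 0. Stack: [0]
LOAD_FAST b → push -6. Stack: [0, -6]
BINARY_OP - → 0 - -6 = 6. Stack: [6]
STORE_FAST r → r=6. Stack: []
LOAD_FAST_LOAD_FAST r,a → push 6,22. Stack: [6, 22]
COMPARE_OP bool(>) → 6 vs 22 = False. Stack: [False]
POP_JUMP_IF_FALSE → pop False; jump. Stack: []
LOAD_FAST_LOAD_FAST a,b → push 22,-6. Stack: [22, -6]
BINARY_OP * → 22 * -6 = -132. Stack: [-132]
STORE_FAST p → p=-132. Stack: []
LOAD_FAST p → push -132. Stack: [-132]
RETURN_VALUE → return -132.

-132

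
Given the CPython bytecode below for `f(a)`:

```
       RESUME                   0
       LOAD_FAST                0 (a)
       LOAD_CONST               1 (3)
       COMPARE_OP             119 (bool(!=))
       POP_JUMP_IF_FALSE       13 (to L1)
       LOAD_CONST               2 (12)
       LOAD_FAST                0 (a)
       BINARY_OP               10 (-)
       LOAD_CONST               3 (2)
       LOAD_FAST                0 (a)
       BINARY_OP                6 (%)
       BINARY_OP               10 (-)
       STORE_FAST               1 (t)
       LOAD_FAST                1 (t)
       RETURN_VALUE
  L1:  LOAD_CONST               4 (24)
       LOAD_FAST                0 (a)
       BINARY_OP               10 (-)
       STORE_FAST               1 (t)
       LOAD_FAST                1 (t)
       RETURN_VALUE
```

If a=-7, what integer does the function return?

24

LOAD_FAST a → push -7. Stack: [-7]
LOAD_CONST → push 3. Stack: [-7, 3]
COMPARE_OP bool(!=) → -7 vs 3 = True. Stack: [True]
POP_JUMP_IF_FALSE → pop True; no jump. Stack: []
LOAD_CONST → push 12. Stack: [12]
LOAD_FAST a → push -7. Stack: [12, -7]
BINARY_OP - → 12 - -7 = 19. Stack: [19]
LOAD_CONST → push 2. Stack: [19, 2]
LOAD_FAST a → push -7. Stack: [19, 2, -7]
BINARY_OP % → 2 % -7 = -5. Stack: [19, -5]
BINARY_OP - → 19 - -5 = 24. Stack: [24]
STORE_FAST t → t=24. Stack: []
LOAD_FAST t → push 24. Stack: [24]
RETURN_VALUE → return 24.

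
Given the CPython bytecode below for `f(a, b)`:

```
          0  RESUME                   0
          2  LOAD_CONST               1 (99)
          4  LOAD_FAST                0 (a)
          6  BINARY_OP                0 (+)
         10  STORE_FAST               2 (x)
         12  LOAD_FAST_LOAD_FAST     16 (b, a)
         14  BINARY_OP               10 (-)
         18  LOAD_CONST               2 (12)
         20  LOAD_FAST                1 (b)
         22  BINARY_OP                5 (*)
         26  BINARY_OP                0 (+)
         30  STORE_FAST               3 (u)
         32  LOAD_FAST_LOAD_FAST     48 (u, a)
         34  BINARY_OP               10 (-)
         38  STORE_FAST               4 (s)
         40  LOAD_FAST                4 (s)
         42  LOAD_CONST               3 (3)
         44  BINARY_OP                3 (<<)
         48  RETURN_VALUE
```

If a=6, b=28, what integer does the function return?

2816

LOAD_CONST → push 99. Stack: [99]
LOAD_FAST a → push 6. Stack: [99, 6]
BINARY_OP + → 99 + 6 = 105. Stack: [105]
STORE_FAST x → x=105. Stack: []
LOAD_FAST_LOAD_FAST b,a → push 28,6. Stack: [28, 6]
BINARY_OP - → 28 - 6 = 22. Stack: [22]
LOAD_CONST → push 12. Stack: [22, 12]
LOAD_FAST b → push 28. Stack: [22, 12, 28]
BINARY_OP * → 12 * 28 = 336. Stack: [22, 336]
BINARY_OP + → 22 + 336 = 358. Stack: [358]
STORE_FAST u → u=358. Stack: []
LOAD_FAST_LOAD_FAST u,a → push 358,6. Stack: [358, 6]
BINARY_OP - → 358 - 6 = 352. Stack: [352]
STORE_FAST s → s=352. Stack: []
LOAD_FAST s → push 352. Stack: [352]
LOAD_CONST → push 3. Stack: [352, 3]
BINARY_OP << → 352 << 3 = 2816. Stack: [2816]
RETURN_VALUE → return 2816.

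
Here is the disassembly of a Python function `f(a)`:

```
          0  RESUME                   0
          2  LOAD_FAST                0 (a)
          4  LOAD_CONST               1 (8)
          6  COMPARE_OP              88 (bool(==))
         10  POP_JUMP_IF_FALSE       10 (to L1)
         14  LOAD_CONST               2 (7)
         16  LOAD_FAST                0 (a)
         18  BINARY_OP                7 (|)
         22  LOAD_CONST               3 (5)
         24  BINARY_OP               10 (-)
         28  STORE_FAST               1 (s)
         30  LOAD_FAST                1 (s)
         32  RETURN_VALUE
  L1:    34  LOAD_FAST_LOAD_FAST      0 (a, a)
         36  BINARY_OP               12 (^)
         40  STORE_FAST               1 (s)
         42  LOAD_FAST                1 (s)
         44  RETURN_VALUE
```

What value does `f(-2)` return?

0

LOAD_FAST a → push -2. Stack: [-2]
LOAD_CONST → push 8. Stack: [-2, 8]
COMPARE_OP bool(==) → -2 vs 8 = False. Stack: [False]
POP_JUMP_IF_FALSE → pop False; jump. Stack: []
LOAD_FAST_LOAD_FAST a,a → push -2,-2. Stack: [-2, -2]
BINARY_OP ^ → -2 ^ -2 = 0. Stack: [0]
STORE_FAST s → s=0. Stack: []
LOAD_FAST s → push 0. Stack: [0]
RETURN_VALUE → return 0.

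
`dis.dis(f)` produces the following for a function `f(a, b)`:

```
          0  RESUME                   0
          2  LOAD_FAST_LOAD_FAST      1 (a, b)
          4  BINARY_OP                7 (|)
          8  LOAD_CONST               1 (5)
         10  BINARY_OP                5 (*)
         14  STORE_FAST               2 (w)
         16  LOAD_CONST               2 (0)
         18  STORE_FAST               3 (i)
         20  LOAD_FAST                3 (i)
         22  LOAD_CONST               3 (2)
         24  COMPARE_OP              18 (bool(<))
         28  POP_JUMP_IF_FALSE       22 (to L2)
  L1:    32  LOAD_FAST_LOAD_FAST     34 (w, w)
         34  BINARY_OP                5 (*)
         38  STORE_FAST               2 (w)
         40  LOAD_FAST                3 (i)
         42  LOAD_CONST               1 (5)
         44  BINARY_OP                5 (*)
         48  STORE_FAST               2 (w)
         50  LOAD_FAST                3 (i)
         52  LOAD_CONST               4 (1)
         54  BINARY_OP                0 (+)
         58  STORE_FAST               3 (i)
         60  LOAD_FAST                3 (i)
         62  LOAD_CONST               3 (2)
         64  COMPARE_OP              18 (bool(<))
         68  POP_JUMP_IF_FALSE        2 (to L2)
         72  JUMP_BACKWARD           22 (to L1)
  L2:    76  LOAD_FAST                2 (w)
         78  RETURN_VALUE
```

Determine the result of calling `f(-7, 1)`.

LOAD_FAST_LOAD_FAST a,b → push -7,1. Stack: [-7, 1]
BINARY_OP | → -7 | 1 = -7. Stack: [-7]
LOAD_CONST → push 5. Stack: [-7, 5]
BINARY_OP * → -7 * 5 = -35. Stack: [-35]
STORE_FAST w → w=-35. Stack: []
LOAD_CONST → push 0. Stack: [0]
STORE_FAST i → i=0. Stack: []
LOAD_FAST i → push 0. Stack: [0]
LOAD_CONST → push 2. Stack: [0, 2]
COMPARE_OP bool(<) → 0 vs 2 = True. Stack: [True]
POP_JUMP_IF_FALSE → pop True; no jump. Stack: []
LOAD_FAST_LOAD_FAST w,w → push -35,-35. Stack: [-35, -35]
BINARY_OP * → -35 * -35 = 1225. Stack: [1225]
STORE_FAST w → w=1225. Stack: []
LOAD_FAST i → push 0. Stack: [0]
LOAD_CONST → push 5. Stack: [0, 5]
BINARY_OP * → 0 * 5 = 0. Stack: [0]
STORE_FAST w → w=0. Stack: []
LOAD_FAST i → push 0. Stack: [0]
LOAD_CONST → push 1. Stack: [0, 1]
BINARY_OP + → 0 + 1 = 1. Stack: [1]
STORE_FAST i → i=1. Stack: []
LOAD_FAST i → push 1. Stack: [1]
LOAD_CONST → push 2. Stack: [1, 2]
COMPARE_OP bool(<) → 1 vs 2 = True. Stack: [True]
POP_JUMP_IF_FALSE → pop True; no jump. Stack: []
LOAD_FAST_LOAD_FAST w,w → push 0,0. Stack: [0, 0]
BINARY_OP * → 0 * 0 = 0. Stack: [0]
STORE_FAST w → w=0. Stack: []
LOAD_FAST i → push 1. Stack: [1]
LOAD_CONST → push 5. Stack: [1, 5]
BINARY_OP * → 1 * 5 = 5. Stack: [5]
STORE_FAST w → w=5. Stack: []
LOAD_FAST i → push 1. Stack: [1]
LOAD_CONST → push 1. Stack: [1, 1]
BINARY_OP + → 1 + 1 = 2. Stack: [2]
STORE_FAST i → i=2. Stack: []
LOAD_FAST i → push 2. Stack: [2]
LOAD_CONST → push 2. Stack: [2, 2]
COMPARE_OP bool(<) → 2 vs 2 = False. Stack: [False]
POP_JUMP_IF_FALSE → pop False; jump. Stack: []
LOAD_FAST w → push 5. Stack: [5]
RETURN_VALUE → return 5.

5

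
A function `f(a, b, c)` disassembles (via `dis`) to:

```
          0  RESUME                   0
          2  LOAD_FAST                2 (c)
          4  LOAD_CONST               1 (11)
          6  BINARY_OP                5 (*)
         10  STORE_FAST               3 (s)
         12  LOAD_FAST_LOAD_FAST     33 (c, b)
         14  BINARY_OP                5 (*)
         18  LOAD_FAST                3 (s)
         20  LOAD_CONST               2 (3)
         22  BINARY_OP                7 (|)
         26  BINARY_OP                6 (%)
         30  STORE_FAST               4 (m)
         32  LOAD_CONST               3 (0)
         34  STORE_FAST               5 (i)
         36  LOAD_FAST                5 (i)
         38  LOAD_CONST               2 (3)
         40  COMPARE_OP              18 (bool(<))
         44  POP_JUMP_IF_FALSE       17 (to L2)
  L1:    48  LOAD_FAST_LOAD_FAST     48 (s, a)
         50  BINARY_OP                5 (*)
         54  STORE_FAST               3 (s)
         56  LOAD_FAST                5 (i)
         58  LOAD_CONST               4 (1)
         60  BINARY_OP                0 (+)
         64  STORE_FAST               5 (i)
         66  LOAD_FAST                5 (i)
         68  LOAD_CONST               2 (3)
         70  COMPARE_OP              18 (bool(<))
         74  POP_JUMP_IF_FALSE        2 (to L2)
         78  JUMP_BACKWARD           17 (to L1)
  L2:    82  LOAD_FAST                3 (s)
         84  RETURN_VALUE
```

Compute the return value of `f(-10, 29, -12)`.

132000

LOAD_FAST c → push -12. Stack: [-12]
LOAD_CONST → push 11. Stack: [-12, 11]
BINARY_OP * → -12 * 11 = -132. Stack: [-132]
STORE_FAST s → s=-132. Stack: []
LOAD_FAST_LOAD_FAST c,b → push -12,29. Stack: [-12, 29]
BINARY_OP * → -12 * 29 = -348. Stack: [-348]
LOAD_FAST s → push -132. Stack: [-348, -132]
LOAD_CONST → push 3. Stack: [-348, -132, 3]
BINARY_OP | → -132 | 3 = -129. Stack: [-348, -129]
BINARY_OP % → -348 % -129 = -90. Stack: [-90]
STORE_FAST m → m=-90. Stack: []
LOAD_CONST → push 0. Stack: [0]
STORE_FAST i → i=0. Stack: []
LOAD_FAST i → push 0. Stack: [0]
LOAD_CONST → push 3. Stack: [0, 3]
COMPARE_OP bool(<) → 0 vs 3 = True. Stack: [True]
POP_JUMP_IF_FALSE → pop True; no jump. Stack: []
LOAD_FAST_LOAD_FAST s,a → push -132,-10. Stack: [-132, -10]
BINARY_OP * → -132 * -10 = 1320. Stack: [1320]
STORE_FAST s → s=1320. Stack: []
LOAD_FAST i → push 0. Stack: [0]
LOAD_CONST → push 1. Stack: [0, 1]
BINARY_OP + → 0 + 1 = 1. Stack: [1]
STORE_FAST i → i=1. Stack: []
LOAD_FAST i → push 1. Stack: [1]
LOAD_CONST → push 3. Stack: [1, 3]
COMPARE_OP bool(<) → 1 vs 3 = True. Stack: [True]
POP_JUMP_IF_FALSE → pop True; no jump. Stack: []
LOAD_FAST_LOAD_FAST s,a → push 1320,-10. Stack: [1320, -10]
BINARY_OP * → 1320 * -10 = -13200. Stack: [-13200]
STORE_FAST s → s=-13200. Stack: []
LOAD_FAST i → push 1. Stack: [1]
LOAD_CONST → push 1. Stack: [1, 1]
BINARY_OP + → 1 + 1 = 2. Stack: [2]
STORE_FAST i → i=2. Stack: []
LOAD_FAST i → push 2. Stack: [2]
LOAD_CONST → push 3. Stack: [2, 3]
COMPARE_OP bool(<) → 2 vs 3 = True. Stack: [True]
POP_JUMP_IF_FALSE → pop True; no jump. Stack: []
LOAD_FAST_LOAD_FAST s,a → push -13200,-10. Stack: [-13200, -10]
BINARY_OP * → -13200 * -10 = 132000. Stack: [132000]
STORE_FAST s → s=132000. Stack: []
LOAD_FAST i → push 2. Stack: [2]
LOAD_CONST → push 1. Stack: [2, 1]
BINARY_OP + → 2 + 1 = 3. Stack: [3]
STORE_FAST i → i=3. Stack: []
LOAD_FAST i → push 3. Stack: [3]
LOAD_CONST → push 3. Stack: [3, 3]
COMPARE_OP bool(<) → 3 vs 3 = False. Stack: [False]
POP_JUMP_IF_FALSE → pop False; jump. Stack: []
LOAD_FAST s → push 132000. Stack: [132000]
RETURN_VALUE → return 132000.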